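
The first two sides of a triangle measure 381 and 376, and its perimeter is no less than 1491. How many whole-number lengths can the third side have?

23

Triangle inequality: 5 < x < 757. Perimeter ≥ 1491 gives x ≥ 1491 − 381 − 376 = 734.
So 734 ≤ x < 757; integers 734 through 756: 23 values.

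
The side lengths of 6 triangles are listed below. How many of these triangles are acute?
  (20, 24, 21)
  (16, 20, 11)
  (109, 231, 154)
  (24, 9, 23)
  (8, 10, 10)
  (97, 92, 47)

4

(20,24,21): 20²+21² = 841 > 576 = 24² → acute
(16,20,11): 11²+16² = 377 < 400 = 20² → obtuse
(109,231,154): 109²+154² = 35597 < 53361 = 231² → obtuse
(24,9,23): 9²+23² = 610 > 576 = 24² → acute
(8,10,10): 8²+10² = 164 > 100 = 10² → acute
(97,92,47): 47²+92² = 10673 > 9409 = 97² → acute
4 of the 6 are acute.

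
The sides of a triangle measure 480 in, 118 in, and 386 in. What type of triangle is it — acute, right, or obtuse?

obtuse

Compare the square of the longest side to the sum of squares of the other two: 118² + 386² = 162920 < 230400 = 480².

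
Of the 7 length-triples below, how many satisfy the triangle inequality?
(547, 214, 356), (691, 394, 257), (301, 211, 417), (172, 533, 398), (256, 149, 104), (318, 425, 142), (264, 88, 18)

(214,356,547): 214+356 > 547 → valid
(257,394,691): 257+394 ≤ 691 → not valid
(211,301,417): 211+301 > 417 → valid
(172,398,533): 172+398 > 533 → valid
(104,149,256): 104+149 ≤ 256 → not valid
(142,318,425): 142+318 > 425 → valid
(18,88,264): 18+88 ≤ 264 → not valid
4 of the 7 triples form a triangle.

4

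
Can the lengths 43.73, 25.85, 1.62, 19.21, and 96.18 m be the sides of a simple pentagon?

For a pentagon, each side must be shorter than the sum of the others.
Here the longest side is 96.18, but the remaining 4 sides sum to only 90.41.

No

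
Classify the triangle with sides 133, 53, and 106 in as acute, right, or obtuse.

obtuse

Compare the square of the longest side to the sum of squares of the other two: 53² + 106² = 14045 < 17689 = 133².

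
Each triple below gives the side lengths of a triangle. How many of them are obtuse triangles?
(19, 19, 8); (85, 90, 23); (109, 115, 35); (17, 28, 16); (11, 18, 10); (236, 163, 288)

(19,19,8): 8²+19² = 425 > 361 = 19² → acute
(85,90,23): 23²+85² = 7754 < 8100 = 90² → obtuse
(109,115,35): 35²+109² = 13106 < 13225 = 115² → obtuse
(17,28,16): 16²+17² = 545 < 784 = 28² → obtuse
(11,18,10): 10²+11² = 221 < 324 = 18² → obtuse
(236,163,288): 163²+236² = 82265 < 82944 = 288² → obtuse
5 of the 6 are obtuse.

5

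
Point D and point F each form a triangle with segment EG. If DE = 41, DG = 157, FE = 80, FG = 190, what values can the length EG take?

116 < EG < 198

From triangle DEG: |41 − 157| < EG < 41 + 157, i.e. 116 < EG < 198.
From triangle FEG: 110 < EG < 270.
Both must hold, so EG lies in the intersection.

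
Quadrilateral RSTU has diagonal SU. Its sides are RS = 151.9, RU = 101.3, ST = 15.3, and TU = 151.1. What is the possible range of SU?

135.8 < SU < 166.4

From triangle RSU: |151.9 − 101.3| < SU < 151.9 + 101.3, i.e. 50.6 < SU < 253.2.
From triangle TSU: 135.8 < SU < 166.4.
Both must hold, so SU lies in the intersection.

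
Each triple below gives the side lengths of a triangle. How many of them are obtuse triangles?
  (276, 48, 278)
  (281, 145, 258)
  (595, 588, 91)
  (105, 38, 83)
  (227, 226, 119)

1

(276,48,278): 48²+276² = 78480 > 77284 = 278² → acute
(281,145,258): 145²+258² = 87589 > 78961 = 281² → acute
(595,588,91): 91²+588² = 354025 = 595² → right
(105,38,83): 38²+83² = 8333 < 11025 = 105² → obtuse
(227,226,119): 119²+226² = 65237 > 51529 = 227² → acute
1 of the 5 is obtuse.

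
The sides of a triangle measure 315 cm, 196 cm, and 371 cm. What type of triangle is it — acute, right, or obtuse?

Compare the square of the longest side to the sum of squares of the other two: 196² + 315² = 137641 = 371².

right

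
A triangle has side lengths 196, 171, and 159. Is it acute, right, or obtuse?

acute

Compare the square of the longest side to the sum of squares of the other two: 159² + 171² = 54522 > 38416 = 196².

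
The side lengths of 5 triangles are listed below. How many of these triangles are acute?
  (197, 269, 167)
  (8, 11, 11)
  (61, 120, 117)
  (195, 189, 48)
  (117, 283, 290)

(197,269,167): 167²+197² = 66698 < 72361 = 269² → obtuse
(8,11,11): 8²+11² = 185 > 121 = 11² → acute
(61,120,117): 61²+117² = 17410 > 14400 = 120² → acute
(195,189,48): 48²+189² = 38025 = 195² → right
(117,283,290): 117²+283² = 93778 > 84100 = 290² → acute
3 of the 5 are acute.

3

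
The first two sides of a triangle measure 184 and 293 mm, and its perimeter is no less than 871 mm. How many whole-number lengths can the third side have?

Triangle inequality: 109 < x < 477. Perimeter ≥ 871 gives x ≥ 871 − 184 − 293 = 394.
So 394 ≤ x < 477; integers 394 through 476: 83 values.

83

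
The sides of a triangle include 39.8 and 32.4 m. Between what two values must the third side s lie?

7.4 < s < 72.2

By the triangle inequality, s must be less than 39.8 + 32.4 = 72.2 and greater than |39.8 − 32.4| = 7.4.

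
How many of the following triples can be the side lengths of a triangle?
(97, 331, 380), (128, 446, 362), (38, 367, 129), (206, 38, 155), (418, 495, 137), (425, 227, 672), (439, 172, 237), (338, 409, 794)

3

(97,331,380): 97+331 > 380 → valid
(128,362,446): 128+362 > 446 → valid
(38,129,367): 38+129 ≤ 367 → not valid
(38,155,206): 38+155 ≤ 206 → not valid
(137,418,495): 137+418 > 495 → valid
(227,425,672): 227+425 ≤ 672 → not valid
(172,237,439): 172+237 ≤ 439 → not valid
(338,409,794): 338+409 ≤ 794 → not valid
3 of the 8 triples form a triangle.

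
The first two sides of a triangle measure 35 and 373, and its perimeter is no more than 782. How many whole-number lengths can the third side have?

36

Triangle inequality: 338 < x < 408. Perimeter ≤ 782 gives x ≤ 782 − 35 − 373 = 374.
So 338 < x ≤ 374; integers 339 through 374: 36 values.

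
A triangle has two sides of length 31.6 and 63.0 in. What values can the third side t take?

31.4 < t < 94.6 (in)

By the triangle inequality, t must be less than 31.6 + 63.0 = 94.6 and greater than |31.6 − 63.0| = 31.4.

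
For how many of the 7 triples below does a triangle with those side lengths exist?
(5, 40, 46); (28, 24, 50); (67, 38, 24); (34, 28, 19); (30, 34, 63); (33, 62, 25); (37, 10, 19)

(5,40,46): 5+40 ≤ 46 → not valid
(24,28,50): 24+28 > 50 → valid
(24,38,67): 24+38 ≤ 67 → not valid
(19,28,34): 19+28 > 34 → valid
(30,34,63): 30+34 > 63 → valid
(25,33,62): 25+33 ≤ 62 → not valid
(10,19,37): 10+19 ≤ 37 → not valid
3 of the 7 triples form a triangle.

3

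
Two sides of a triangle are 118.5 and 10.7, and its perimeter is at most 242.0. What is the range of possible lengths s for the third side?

Triangle inequality alone gives 107.8 < s < 129.2.
The perimeter condition gives s ≤ 242.0 − 118.5 − 10.7 = 112.8.
Intersecting the two: 107.8 < s ≤ 112.8.

107.8 < s ≤ 112.8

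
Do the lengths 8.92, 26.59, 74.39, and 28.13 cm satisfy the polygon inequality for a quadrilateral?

For a quadrilateral, each side must be shorter than the sum of the others.
Here the longest side is 74.39, but the remaining 3 sides sum to only 63.64.

No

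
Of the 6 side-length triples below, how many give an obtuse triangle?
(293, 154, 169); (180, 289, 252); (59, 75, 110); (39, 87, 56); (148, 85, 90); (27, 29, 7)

(293,154,169): 154²+169² = 52277 < 85849 = 293² → obtuse
(180,289,252): 180²+252² = 95904 > 83521 = 289² → acute
(59,75,110): 59²+75² = 9106 < 12100 = 110² → obtuse
(39,87,56): 39²+56² = 4657 < 7569 = 87² → obtuse
(148,85,90): 85²+90² = 15325 < 21904 = 148² → obtuse
(27,29,7): 7²+27² = 778 < 841 = 29² → obtuse
5 of the 6 are obtuse.

5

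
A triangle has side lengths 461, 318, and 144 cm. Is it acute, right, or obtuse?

Compare the square of the longest side to the sum of squares of the other two: 144² + 318² = 121860 < 212521 = 461².

obtuse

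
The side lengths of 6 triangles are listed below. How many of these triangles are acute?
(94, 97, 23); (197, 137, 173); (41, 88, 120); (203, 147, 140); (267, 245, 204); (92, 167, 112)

2

(94,97,23): 23²+94² = 9365 < 9409 = 97² → obtuse
(197,137,173): 137²+173² = 48698 > 38809 = 197² → acute
(41,88,120): 41²+88² = 9425 < 14400 = 120² → obtuse
(203,147,140): 140²+147² = 41209 = 203² → right
(267,245,204): 204²+245² = 101641 > 71289 = 267² → acute
(92,167,112): 92²+112² = 21008 < 27889 = 167² → obtuse
2 of the 6 are acute.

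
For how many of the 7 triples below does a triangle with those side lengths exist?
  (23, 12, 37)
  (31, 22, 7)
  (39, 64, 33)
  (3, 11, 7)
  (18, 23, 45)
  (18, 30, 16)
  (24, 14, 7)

2

(12,23,37): 12+23 ≤ 37 → not valid
(7,22,31): 7+22 ≤ 31 → not valid
(33,39,64): 33+39 > 64 → valid
(3,7,11): 3+7 ≤ 11 → not valid
(18,23,45): 18+23 ≤ 45 → not valid
(16,18,30): 16+18 > 30 → valid
(7,14,24): 7+14 ≤ 24 → not valid
2 of the 7 triples form a triangle.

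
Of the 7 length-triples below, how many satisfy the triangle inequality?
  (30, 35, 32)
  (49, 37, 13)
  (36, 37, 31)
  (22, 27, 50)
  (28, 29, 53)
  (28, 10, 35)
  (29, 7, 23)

6

(30,32,35): 30+32 > 35 → valid
(13,37,49): 13+37 > 49 → valid
(31,36,37): 31+36 > 37 → valid
(22,27,50): 22+27 ≤ 50 → not valid
(28,29,53): 28+29 > 53 → valid
(10,28,35): 10+28 > 35 → valid
(7,23,29): 7+23 > 29 → valid
6 of the 7 triples form a triangle.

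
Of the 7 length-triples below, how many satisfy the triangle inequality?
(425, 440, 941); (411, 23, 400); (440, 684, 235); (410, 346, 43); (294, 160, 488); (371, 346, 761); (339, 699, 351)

1

(425,440,941): 425+440 ≤ 941 → not valid
(23,400,411): 23+400 > 411 → valid
(235,440,684): 235+440 ≤ 684 → not valid
(43,346,410): 43+346 ≤ 410 → not valid
(160,294,488): 160+294 ≤ 488 → not valid
(346,371,761): 346+371 ≤ 761 → not valid
(339,351,699): 339+351 ≤ 699 → not valid
1 of the 7 triples forms a triangle.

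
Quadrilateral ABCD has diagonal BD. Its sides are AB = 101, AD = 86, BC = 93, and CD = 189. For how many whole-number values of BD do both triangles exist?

From triangle ABD: 15 < BD < 187.
From triangle CBD: 96 < BD < 282.
Intersection: 96 < BD < 187, so integers 97 through 186: 90 values.

90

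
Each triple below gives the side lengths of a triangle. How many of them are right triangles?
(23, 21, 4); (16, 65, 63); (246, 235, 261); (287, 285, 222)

(23,21,4): 4²+21² = 457 < 529 = 23² → obtuse
(16,65,63): 16²+63² = 4225 = 65² → right
(246,235,261): 235²+246² = 115741 > 68121 = 261² → acute
(287,285,222): 222²+285² = 130509 > 82369 = 287² → acute
1 of the 4 is right.

1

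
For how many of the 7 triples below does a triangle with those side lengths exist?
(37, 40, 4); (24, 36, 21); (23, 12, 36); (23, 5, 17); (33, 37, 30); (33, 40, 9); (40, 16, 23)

(4,37,40): 4+37 > 40 → valid
(21,24,36): 21+24 > 36 → valid
(12,23,36): 12+23 ≤ 36 → not valid
(5,17,23): 5+17 ≤ 23 → not valid
(30,33,37): 30+33 > 37 → valid
(9,33,40): 9+33 > 40 → valid
(16,23,40): 16+23 ≤ 40 → not valid
4 of the 7 triples form a triangle.

4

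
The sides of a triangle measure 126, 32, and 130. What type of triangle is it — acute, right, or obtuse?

Compare the square of the longest side to the sum of squares of the other two: 32² + 126² = 16900 = 130².

right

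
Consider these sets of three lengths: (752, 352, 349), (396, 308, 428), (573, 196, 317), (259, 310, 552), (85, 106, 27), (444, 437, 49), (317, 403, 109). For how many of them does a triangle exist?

5

(349,352,752): 349+352 ≤ 752 → not valid
(308,396,428): 308+396 > 428 → valid
(196,317,573): 196+317 ≤ 573 → not valid
(259,310,552): 259+310 > 552 → valid
(27,85,106): 27+85 > 106 → valid
(49,437,444): 49+437 > 444 → valid
(109,317,403): 109+317 > 403 → valid
5 of the 7 triples form a triangle.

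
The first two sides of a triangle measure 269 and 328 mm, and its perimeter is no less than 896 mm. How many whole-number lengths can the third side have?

Triangle inequality: 59 < x < 597. Perimeter ≥ 896 gives x ≥ 896 − 269 − 328 = 299.
So 299 ≤ x < 597; integers 299 through 596: 298 values.

298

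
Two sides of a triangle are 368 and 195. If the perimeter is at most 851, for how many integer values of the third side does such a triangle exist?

115

Triangle inequality: 173 < x < 563. Perimeter ≤ 851 gives x ≤ 851 − 368 − 195 = 288.
So 173 < x ≤ 288; integers 174 through 288: 115 values.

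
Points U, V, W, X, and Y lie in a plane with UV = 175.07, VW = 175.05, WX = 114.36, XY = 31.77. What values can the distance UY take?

The maximum is all hops collinear in one direction: 175.07 + 175.05 + 114.36 + 31.77 = 496.25.
The longest hop is 175.07; the others sum to 321.18. Since 175.07 ≤ 321.18, the path can fold back on itself completely, so the minimum distance is 0.

0 ≤ UY ≤ 496.25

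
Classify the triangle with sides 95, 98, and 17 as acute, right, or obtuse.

obtuse

Compare the square of the longest side to the sum of squares of the other two: 17² + 95² = 9314 < 9604 = 98².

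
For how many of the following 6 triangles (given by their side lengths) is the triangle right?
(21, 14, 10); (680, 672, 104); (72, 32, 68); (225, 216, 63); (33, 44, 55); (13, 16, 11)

3

(21,14,10): 10²+14² = 296 < 441 = 21² → obtuse
(680,672,104): 104²+672² = 462400 = 680² → right
(72,32,68): 32²+68² = 5648 > 5184 = 72² → acute
(225,216,63): 63²+216² = 50625 = 225² → right
(33,44,55): 33²+44² = 3025 = 55² → right
(13,16,11): 11²+13² = 290 > 256 = 16² → acute
3 of the 6 are right.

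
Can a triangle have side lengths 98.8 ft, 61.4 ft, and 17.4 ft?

No

The longest side is 98.8, but the other two sum to only 78.8.
78.8 < 98.8, so the triangle inequality fails.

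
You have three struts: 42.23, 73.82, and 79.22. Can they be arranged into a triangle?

Yes

The longest side is 79.22, and the other two sum to 116.05.
Since 116.05 > 79.22, the triangle inequality holds.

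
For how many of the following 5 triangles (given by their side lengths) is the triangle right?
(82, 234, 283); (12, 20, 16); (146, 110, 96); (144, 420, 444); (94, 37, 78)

3

(82,234,283): 82²+234² = 61480 < 80089 = 283² → obtuse
(12,20,16): 12²+16² = 400 = 20² → right
(146,110,96): 96²+110² = 21316 = 146² → right
(144,420,444): 144²+420² = 197136 = 444² → right
(94,37,78): 37²+78² = 7453 < 8836 = 94² → obtuse
3 of the 5 are right.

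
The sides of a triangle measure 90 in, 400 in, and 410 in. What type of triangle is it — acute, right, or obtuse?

right

Compare the square of the longest side to the sum of squares of the other two: 90² + 400² = 168100 = 410².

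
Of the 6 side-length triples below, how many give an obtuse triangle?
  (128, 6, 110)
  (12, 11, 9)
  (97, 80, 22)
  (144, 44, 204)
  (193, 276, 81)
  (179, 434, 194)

(128,6,110): 6+110 ≤ 128, not a triangle
(12,11,9): 9²+11² = 202 > 144 = 12² → acute
(97,80,22): 22²+80² = 6884 < 9409 = 97² → obtuse
(144,44,204): 44+144 ≤ 204, not a triangle
(193,276,81): 81+193 ≤ 276, not a triangle
(179,434,194): 179+194 ≤ 434, not a triangle
1 of the 6 is obtuse.

1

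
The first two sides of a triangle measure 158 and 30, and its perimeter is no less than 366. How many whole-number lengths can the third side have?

Triangle inequality: 128 < x < 188. Perimeter ≥ 366 gives x ≥ 366 − 158 − 30 = 178.
So 178 ≤ x < 188; integers 178 through 187: 10 values.

10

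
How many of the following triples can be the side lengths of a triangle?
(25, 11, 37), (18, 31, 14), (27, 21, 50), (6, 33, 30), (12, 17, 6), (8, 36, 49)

(11,25,37): 11+25 ≤ 37 → not valid
(14,18,31): 14+18 > 31 → valid
(21,27,50): 21+27 ≤ 50 → not valid
(6,30,33): 6+30 > 33 → valid
(6,12,17): 6+12 > 17 → valid
(8,36,49): 8+36 ≤ 49 → not valid
3 of the 6 triples form a triangle.

3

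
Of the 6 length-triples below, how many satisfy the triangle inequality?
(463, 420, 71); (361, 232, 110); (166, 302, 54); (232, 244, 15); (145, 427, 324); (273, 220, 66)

(71,420,463): 71+420 > 463 → valid
(110,232,361): 110+232 ≤ 361 → not valid
(54,166,302): 54+166 ≤ 302 → not valid
(15,232,244): 15+232 > 244 → valid
(145,324,427): 145+324 > 427 → valid
(66,220,273): 66+220 > 273 → valid
4 of the 6 triples form a triangle.

4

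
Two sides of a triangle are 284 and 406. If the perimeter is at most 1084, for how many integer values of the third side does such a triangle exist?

272

Triangle inequality: 122 < x < 690. Perimeter ≤ 1084 gives x ≤ 1084 − 284 − 406 = 394.
So 122 < x ≤ 394; integers 123 through 394: 272 values.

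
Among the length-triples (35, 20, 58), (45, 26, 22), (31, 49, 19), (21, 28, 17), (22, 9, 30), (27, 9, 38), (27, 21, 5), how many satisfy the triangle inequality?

4

(20,35,58): 20+35 ≤ 58 → not valid
(22,26,45): 22+26 > 45 → valid
(19,31,49): 19+31 > 49 → valid
(17,21,28): 17+21 > 28 → valid
(9,22,30): 9+22 > 30 → valid
(9,27,38): 9+27 ≤ 38 → not valid
(5,21,27): 5+21 ≤ 27 → not valid
4 of the 7 triples form a triangle.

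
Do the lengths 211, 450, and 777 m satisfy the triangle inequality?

The longest side is 777, but the other two sum to only 661.
661 < 777, so the triangle inequality fails.

No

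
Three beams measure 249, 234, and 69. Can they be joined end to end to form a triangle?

Yes

The longest side is 249, and the other two sum to 303.
Since 303 > 249, the triangle inequality holds.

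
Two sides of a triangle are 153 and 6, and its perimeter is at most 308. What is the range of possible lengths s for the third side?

147 < s ≤ 149

Triangle inequality alone gives 147 < s < 159.
The perimeter condition gives s ≤ 308 − 153 − 6 = 149.
Intersecting the two: 147 < s ≤ 149.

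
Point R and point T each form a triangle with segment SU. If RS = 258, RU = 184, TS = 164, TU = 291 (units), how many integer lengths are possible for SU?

314

From triangle RSU: 74 < SU < 442.
From triangle TSU: 127 < SU < 455.
Intersection: 127 < SU < 442, so integers 128 through 441: 314 values.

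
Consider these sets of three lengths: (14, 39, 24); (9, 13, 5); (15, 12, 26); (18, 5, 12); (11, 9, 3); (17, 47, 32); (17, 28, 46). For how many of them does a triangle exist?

(14,24,39): 14+24 ≤ 39 → not valid
(5,9,13): 5+9 > 13 → valid
(12,15,26): 12+15 > 26 → valid
(5,12,18): 5+12 ≤ 18 → not valid
(3,9,11): 3+9 > 11 → valid
(17,32,47): 17+32 > 47 → valid
(17,28,46): 17+28 ≤ 46 → not valid
4 of the 7 triples form a triangle.

4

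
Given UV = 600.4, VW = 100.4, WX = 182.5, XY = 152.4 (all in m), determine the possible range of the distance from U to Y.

165.1 ≤ UY ≤ 1035.7 m

The maximum is all hops collinear in one direction: 600.4 + 100.4 + 182.5 + 152.4 = 1035.7.
The longest hop is 600.4; the others sum to 435.3. Folding the others back against it leaves at least 600.4 − 435.3 = 165.1.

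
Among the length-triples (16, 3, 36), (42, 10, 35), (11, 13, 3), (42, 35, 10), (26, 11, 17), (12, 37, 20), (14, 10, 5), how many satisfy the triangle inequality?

5

(3,16,36): 3+16 ≤ 36 → not valid
(10,35,42): 10+35 > 42 → valid
(3,11,13): 3+11 > 13 → valid
(10,35,42): 10+35 > 42 → valid
(11,17,26): 11+17 > 26 → valid
(12,20,37): 12+20 ≤ 37 → not valid
(5,10,14): 5+10 > 14 → valid
5 of the 7 triples form a triangle.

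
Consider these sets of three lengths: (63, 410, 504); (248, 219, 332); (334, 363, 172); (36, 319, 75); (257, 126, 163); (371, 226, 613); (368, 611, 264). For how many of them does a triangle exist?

4

(63,410,504): 63+410 ≤ 504 → not valid
(219,248,332): 219+248 > 332 → valid
(172,334,363): 172+334 > 363 → valid
(36,75,319): 36+75 ≤ 319 → not valid
(126,163,257): 126+163 > 257 → valid
(226,371,613): 226+371 ≤ 613 → not valid
(264,368,611): 264+368 > 611 → valid
4 of the 7 triples form a triangle.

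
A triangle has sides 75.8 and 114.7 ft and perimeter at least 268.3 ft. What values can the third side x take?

Triangle inequality alone gives 38.9 < x < 190.5.
The perimeter condition gives x ≥ 268.3 − 75.8 − 114.7 = 77.8.
Intersecting the two: 77.8 ≤ x < 190.5.

77.8 ≤ x < 190.5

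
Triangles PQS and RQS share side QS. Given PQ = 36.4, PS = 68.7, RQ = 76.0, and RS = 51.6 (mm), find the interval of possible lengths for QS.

From triangle PQS: |36.4 − 68.7| < QS < 36.4 + 68.7, i.e. 32.3 < QS < 105.1.
From triangle RQS: 24.4 < QS < 127.6.
Both must hold, so QS lies in the intersection.

32.3 < QS < 105.1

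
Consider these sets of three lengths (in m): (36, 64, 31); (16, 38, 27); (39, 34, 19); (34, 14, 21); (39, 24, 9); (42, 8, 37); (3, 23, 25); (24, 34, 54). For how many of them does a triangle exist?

7

(31,36,64): 31+36 > 64 → valid
(16,27,38): 16+27 > 38 → valid
(19,34,39): 19+34 > 39 → valid
(14,21,34): 14+21 > 34 → valid
(9,24,39): 9+24 ≤ 39 → not valid
(8,37,42): 8+37 > 42 → valid
(3,23,25): 3+23 > 25 → valid
(24,34,54): 24+34 > 54 → valid
7 of the 8 triples form a triangle.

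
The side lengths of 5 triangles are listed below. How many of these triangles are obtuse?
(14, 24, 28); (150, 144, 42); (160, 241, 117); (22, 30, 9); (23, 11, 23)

(14,24,28): 14²+24² = 772 < 784 = 28² → obtuse
(150,144,42): 42²+144² = 22500 = 150² → right
(160,241,117): 117²+160² = 39289 < 58081 = 241² → obtuse
(22,30,9): 9²+22² = 565 < 900 = 30² → obtuse
(23,11,23): 11²+23² = 650 > 529 = 23² → acute
3 of the 5 are obtuse.

3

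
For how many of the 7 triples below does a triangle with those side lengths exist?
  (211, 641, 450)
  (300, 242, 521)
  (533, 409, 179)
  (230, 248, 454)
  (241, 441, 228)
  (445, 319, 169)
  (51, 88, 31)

6

(211,450,641): 211+450 > 641 → valid
(242,300,521): 242+300 > 521 → valid
(179,409,533): 179+409 > 533 → valid
(230,248,454): 230+248 > 454 → valid
(228,241,441): 228+241 > 441 → valid
(169,319,445): 169+319 > 445 → valid
(31,51,88): 31+51 ≤ 88 → not valid
6 of the 7 triples form a triangle.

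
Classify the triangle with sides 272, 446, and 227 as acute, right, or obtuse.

obtuse

Compare the square of the longest side to the sum of squares of the other two: 227² + 272² = 125513 < 198916 = 446².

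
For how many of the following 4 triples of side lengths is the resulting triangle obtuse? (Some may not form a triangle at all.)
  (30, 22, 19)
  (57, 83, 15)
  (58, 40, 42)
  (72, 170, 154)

(30,22,19): 19²+22² = 845 < 900 = 30² → obtuse
(57,83,15): 15+57 ≤ 83, not a triangle
(58,40,42): 40²+42² = 3364 = 58² → right
(72,170,154): 72²+154² = 28900 = 170² → right
1 of the 4 is obtuse.

1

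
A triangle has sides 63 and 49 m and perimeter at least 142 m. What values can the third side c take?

Triangle inequality alone gives 14 < c < 112.
The perimeter condition gives c ≥ 142 − 63 − 49 = 30.
Intersecting the two: 30 ≤ c < 112.

30 ≤ c < 112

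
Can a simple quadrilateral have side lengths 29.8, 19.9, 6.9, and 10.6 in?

A quadrilateral exists iff every side is shorter than the sum of the others — equivalently, the longest side is less than the sum of the rest.
Longest side 29.8 < 37.4 (sum of the remaining 3), so yes.

Yes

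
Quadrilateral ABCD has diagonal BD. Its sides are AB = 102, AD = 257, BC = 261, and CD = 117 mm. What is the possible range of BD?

From triangle ABD: |102 − 257| < BD < 102 + 257, i.e. 155 < BD < 359.
From triangle CBD: 144 < BD < 378.
Both must hold, so BD lies in the intersection.

155 < BD < 359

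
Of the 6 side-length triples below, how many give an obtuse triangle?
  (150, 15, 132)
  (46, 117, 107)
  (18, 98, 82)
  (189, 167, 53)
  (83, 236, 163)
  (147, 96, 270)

4

(150,15,132): 15+132 ≤ 150, not a triangle
(46,117,107): 46²+107² = 13565 < 13689 = 117² → obtuse
(18,98,82): 18²+82² = 7048 < 9604 = 98² → obtuse
(189,167,53): 53²+167² = 30698 < 35721 = 189² → obtuse
(83,236,163): 83²+163² = 33458 < 55696 = 236² → obtuse
(147,96,270): 96+147 ≤ 270, not a triangle
4 of the 6 are obtuse.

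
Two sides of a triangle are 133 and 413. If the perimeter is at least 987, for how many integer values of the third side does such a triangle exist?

105

Triangle inequality: 280 < x < 546. Perimeter ≥ 987 gives x ≥ 987 − 133 − 413 = 441.
So 441 ≤ x < 546; integers 441 through 545: 105 values.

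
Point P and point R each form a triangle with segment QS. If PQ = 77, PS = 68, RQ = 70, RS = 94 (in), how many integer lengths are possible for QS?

From triangle PQS: 9 < QS < 145.
From triangle RQS: 24 < QS < 164.
Intersection: 24 < QS < 145, so integers 25 through 144: 120 values.

120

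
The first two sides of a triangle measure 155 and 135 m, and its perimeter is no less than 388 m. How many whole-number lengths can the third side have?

Triangle inequality: 20 < x < 290. Perimeter ≥ 388 gives x ≥ 388 − 155 − 135 = 98.
So 98 ≤ x < 290; integers 98 through 289: 192 values.

192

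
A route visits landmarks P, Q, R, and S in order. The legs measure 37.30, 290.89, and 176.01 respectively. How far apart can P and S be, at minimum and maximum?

The maximum is all hops collinear in one direction: 37.30 + 290.89 + 176.01 = 504.20.
The longest hop is 290.89; the others sum to 213.31. Folding the others back against it leaves at least 290.89 − 213.31 = 77.58.

77.58 ≤ PS ≤ 504.20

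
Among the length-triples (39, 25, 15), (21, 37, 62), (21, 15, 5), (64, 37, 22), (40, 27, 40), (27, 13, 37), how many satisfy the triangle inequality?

(15,25,39): 15+25 > 39 → valid
(21,37,62): 21+37 ≤ 62 → not valid
(5,15,21): 5+15 ≤ 21 → not valid
(22,37,64): 22+37 ≤ 64 → not valid
(27,40,40): 27+40 > 40 → valid
(13,27,37): 13+27 > 37 → valid
3 of the 6 triples form a triangle.

3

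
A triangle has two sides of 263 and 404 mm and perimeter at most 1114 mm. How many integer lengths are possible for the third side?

306

Triangle inequality: 141 < x < 667. Perimeter ≤ 1114 gives x ≤ 1114 − 263 − 404 = 447.
So 141 < x ≤ 447; integers 142 through 447: 306 values.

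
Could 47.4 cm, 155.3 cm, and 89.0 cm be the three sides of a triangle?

The longest side is 155.3, but the other two sum to only 136.4.
136.4 < 155.3, so the triangle inequality fails.

No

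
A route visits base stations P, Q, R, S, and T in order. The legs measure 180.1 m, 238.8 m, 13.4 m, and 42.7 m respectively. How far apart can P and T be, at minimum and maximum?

2.6 ≤ PT ≤ 475.0 m

The maximum is all hops collinear in one direction: 180.1 + 238.8 + 13.4 + 42.7 = 475.0.
The longest hop is 238.8; the others sum to 236.2. Folding the others back against it leaves at least 238.8 − 236.2 = 2.6.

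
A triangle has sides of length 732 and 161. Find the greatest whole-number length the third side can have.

The third side must be strictly less than 732 + 161 = 893.
The largest integer below 893 is 892.

892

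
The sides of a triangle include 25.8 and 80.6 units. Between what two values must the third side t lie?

By the triangle inequality, t must be less than 25.8 + 80.6 = 106.4 and greater than |25.8 − 80.6| = 54.8.

54.8 < t < 106.4 (units)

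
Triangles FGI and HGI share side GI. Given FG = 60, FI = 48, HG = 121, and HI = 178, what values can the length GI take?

57 < GI < 108

From triangle FGI: |60 − 48| < GI < 60 + 48, i.e. 12 < GI < 108.
From triangle HGI: 57 < GI < 299.
Both must hold, so GI lies in the intersection.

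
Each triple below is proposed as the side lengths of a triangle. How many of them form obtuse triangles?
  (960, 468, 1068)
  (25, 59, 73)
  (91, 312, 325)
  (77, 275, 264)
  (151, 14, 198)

(960,468,1068): 468²+960² = 1140624 = 1068² → right
(25,59,73): 25²+59² = 4106 < 5329 = 73² → obtuse
(91,312,325): 91²+312² = 105625 = 325² → right
(77,275,264): 77²+264² = 75625 = 275² → right
(151,14,198): 14+151 ≤ 198, not a triangle
1 of the 5 is obtuse.

1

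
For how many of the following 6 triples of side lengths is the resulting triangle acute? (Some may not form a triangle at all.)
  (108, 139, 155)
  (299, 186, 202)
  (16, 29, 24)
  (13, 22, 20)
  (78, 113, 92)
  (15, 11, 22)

3

(108,139,155): 108²+139² = 30985 > 24025 = 155² → acute
(299,186,202): 186²+202² = 75400 < 89401 = 299² → obtuse
(16,29,24): 16²+24² = 832 < 841 = 29² → obtuse
(13,22,20): 13²+20² = 569 > 484 = 22² → acute
(78,113,92): 78²+92² = 14548 > 12769 = 113² → acute
(15,11,22): 11²+15² = 346 < 484 = 22² → obtuse
3 of the 6 are acute.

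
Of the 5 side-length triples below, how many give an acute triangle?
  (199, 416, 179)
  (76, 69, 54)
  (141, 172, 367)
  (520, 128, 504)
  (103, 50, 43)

(199,416,179): 179+199 ≤ 416, not a triangle
(76,69,54): 54²+69² = 7677 > 5776 = 76² → acute
(141,172,367): 141+172 ≤ 367, not a triangle
(520,128,504): 128²+504² = 270400 = 520² → right
(103,50,43): 43+50 ≤ 103, not a triangle
1 of the 5 is acute.

1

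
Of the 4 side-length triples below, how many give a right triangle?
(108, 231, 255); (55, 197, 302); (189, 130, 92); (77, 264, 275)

(108,231,255): 108²+231² = 65025 = 255² → right
(55,197,302): 55+197 ≤ 302, not a triangle
(189,130,92): 92²+130² = 25364 < 35721 = 189² → obtuse
(77,264,275): 77²+264² = 75625 = 275² → right
2 of the 4 are right.

2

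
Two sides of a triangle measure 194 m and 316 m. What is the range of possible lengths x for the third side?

122 < x < 510

By the triangle inequality, x must be less than 194 + 316 = 510 and greater than |194 − 316| = 122.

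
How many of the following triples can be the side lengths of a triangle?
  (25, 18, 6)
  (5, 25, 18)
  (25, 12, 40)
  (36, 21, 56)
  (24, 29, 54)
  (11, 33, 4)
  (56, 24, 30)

(6,18,25): 6+18 ≤ 25 → not valid
(5,18,25): 5+18 ≤ 25 → not valid
(12,25,40): 12+25 ≤ 40 → not valid
(21,36,56): 21+36 > 56 → valid
(24,29,54): 24+29 ≤ 54 → not valid
(4,11,33): 4+11 ≤ 33 → not valid
(24,30,56): 24+30 ≤ 56 → not valid
1 of the 7 triples forms a triangle.

1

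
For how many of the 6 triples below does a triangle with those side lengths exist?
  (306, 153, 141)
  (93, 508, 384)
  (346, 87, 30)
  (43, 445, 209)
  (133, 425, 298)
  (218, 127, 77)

1

(141,153,306): 141+153 ≤ 306 → not valid
(93,384,508): 93+384 ≤ 508 → not valid
(30,87,346): 30+87 ≤ 346 → not valid
(43,209,445): 43+209 ≤ 445 → not valid
(133,298,425): 133+298 > 425 → valid
(77,127,218): 77+127 ≤ 218 → not valid
1 of the 6 triples forms a triangle.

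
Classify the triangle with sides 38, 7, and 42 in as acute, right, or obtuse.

Compare the square of the longest side to the sum of squares of the other two: 7² + 38² = 1493 < 1764 = 42².

obtuse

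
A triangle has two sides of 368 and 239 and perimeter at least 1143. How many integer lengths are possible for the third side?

Triangle inequality: 129 < x < 607. Perimeter ≥ 1143 gives x ≥ 1143 − 368 − 239 = 536.
So 536 ≤ x < 607; integers 536 through 606: 71 values.

71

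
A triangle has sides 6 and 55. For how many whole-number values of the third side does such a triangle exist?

11

The third side lies in the open interval (49, 61).
Integers from 50 to 60 inclusive: 60 − 50 + 1 = 11.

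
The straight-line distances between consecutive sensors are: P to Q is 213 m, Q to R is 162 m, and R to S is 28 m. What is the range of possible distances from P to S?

The maximum is all hops collinear in one direction: 213 + 162 + 28 = 403.
The longest hop is 213; the others sum to 190. Folding the others back against it leaves at least 213 − 190 = 23.

23 ≤ PS ≤ 403 m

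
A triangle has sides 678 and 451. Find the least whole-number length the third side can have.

228

The third side must be strictly greater than |678 − 451| = 227.
The smallest integer above 227 is 228.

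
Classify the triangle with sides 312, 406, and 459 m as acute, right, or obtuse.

acute

Compare the square of the longest side to the sum of squares of the other two: 312² + 406² = 262180 > 210681 = 459².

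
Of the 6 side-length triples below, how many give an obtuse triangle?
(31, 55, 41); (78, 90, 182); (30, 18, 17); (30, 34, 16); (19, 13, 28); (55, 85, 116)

4

(31,55,41): 31²+41² = 2642 < 3025 = 55² → obtuse
(78,90,182): 78+90 ≤ 182, not a triangle
(30,18,17): 17²+18² = 613 < 900 = 30² → obtuse
(30,34,16): 16²+30² = 1156 = 34² → right
(19,13,28): 13²+19² = 530 < 784 = 28² → obtuse
(55,85,116): 55²+85² = 10250 < 13456 = 116² → obtuse
4 of the 6 are obtuse.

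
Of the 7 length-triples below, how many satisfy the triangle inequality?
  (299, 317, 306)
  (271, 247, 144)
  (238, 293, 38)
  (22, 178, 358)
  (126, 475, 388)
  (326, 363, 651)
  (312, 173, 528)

(299,306,317): 299+306 > 317 → valid
(144,247,271): 144+247 > 271 → valid
(38,238,293): 38+238 ≤ 293 → not valid
(22,178,358): 22+178 ≤ 358 → not valid
(126,388,475): 126+388 > 475 → valid
(326,363,651): 326+363 > 651 → valid
(173,312,528): 173+312 ≤ 528 → not valid
4 of the 7 triples form a triangle.

4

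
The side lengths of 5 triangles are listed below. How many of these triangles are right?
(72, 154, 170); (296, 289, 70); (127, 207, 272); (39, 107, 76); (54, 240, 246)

2

(72,154,170): 72²+154² = 28900 = 170² → right
(296,289,70): 70²+289² = 88421 > 87616 = 296² → acute
(127,207,272): 127²+207² = 58978 < 73984 = 272² → obtuse
(39,107,76): 39²+76² = 7297 < 11449 = 107² → obtuse
(54,240,246): 54²+240² = 60516 = 246² → right
2 of the 5 are right.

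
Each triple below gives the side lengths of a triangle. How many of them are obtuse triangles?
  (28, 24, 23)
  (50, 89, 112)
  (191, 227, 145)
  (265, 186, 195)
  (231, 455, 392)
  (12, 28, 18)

2

(28,24,23): 23²+24² = 1105 > 784 = 28² → acute
(50,89,112): 50²+89² = 10421 < 12544 = 112² → obtuse
(191,227,145): 145²+191² = 57506 > 51529 = 227² → acute
(265,186,195): 186²+195² = 72621 > 70225 = 265² → acute
(231,455,392): 231²+392² = 207025 = 455² → right
(12,28,18): 12²+18² = 468 < 784 = 28² → obtuse
2 of the 6 are obtuse.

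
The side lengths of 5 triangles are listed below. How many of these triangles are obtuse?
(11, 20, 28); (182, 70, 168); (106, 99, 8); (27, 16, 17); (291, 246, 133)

(11,20,28): 11²+20² = 521 < 784 = 28² → obtuse
(182,70,168): 70²+168² = 33124 = 182² → right
(106,99,8): 8²+99² = 9865 < 11236 = 106² → obtuse
(27,16,17): 16²+17² = 545 < 729 = 27² → obtuse
(291,246,133): 133²+246² = 78205 < 84681 = 291² → obtuse
4 of the 5 are obtuse.

4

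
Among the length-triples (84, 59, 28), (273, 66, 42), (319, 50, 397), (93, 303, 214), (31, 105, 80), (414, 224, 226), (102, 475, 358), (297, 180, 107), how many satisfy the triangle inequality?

(28,59,84): 28+59 > 84 → valid
(42,66,273): 42+66 ≤ 273 → not valid
(50,319,397): 50+319 ≤ 397 → not valid
(93,214,303): 93+214 > 303 → valid
(31,80,105): 31+80 > 105 → valid
(224,226,414): 224+226 > 414 → valid
(102,358,475): 102+358 ≤ 475 → not valid
(107,180,297): 107+180 ≤ 297 → not valid
4 of the 8 triples form a triangle.

4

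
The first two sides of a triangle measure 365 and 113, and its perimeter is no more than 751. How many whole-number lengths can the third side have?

Triangle inequality: 252 < x < 478. Perimeter ≤ 751 gives x ≤ 751 − 365 − 113 = 273.
So 252 < x ≤ 273; integers 253 through 273: 21 values.

21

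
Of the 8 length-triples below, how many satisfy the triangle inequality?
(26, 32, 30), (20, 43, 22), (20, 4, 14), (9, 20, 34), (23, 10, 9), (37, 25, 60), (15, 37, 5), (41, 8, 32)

2

(26,30,32): 26+30 > 32 → valid
(20,22,43): 20+22 ≤ 43 → not valid
(4,14,20): 4+14 ≤ 20 → not valid
(9,20,34): 9+20 ≤ 34 → not valid
(9,10,23): 9+10 ≤ 23 → not valid
(25,37,60): 25+37 > 60 → valid
(5,15,37): 5+15 ≤ 37 → not valid
(8,32,41): 8+32 ≤ 41 → not valid
2 of the 8 triples form a triangle.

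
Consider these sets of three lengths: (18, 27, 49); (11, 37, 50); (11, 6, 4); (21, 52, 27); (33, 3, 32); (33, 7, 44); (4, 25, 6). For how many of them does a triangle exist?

(18,27,49): 18+27 ≤ 49 → not valid
(11,37,50): 11+37 ≤ 50 → not valid
(4,6,11): 4+6 ≤ 11 → not valid
(21,27,52): 21+27 ≤ 52 → not valid
(3,32,33): 3+32 > 33 → valid
(7,33,44): 7+33 ≤ 44 → not valid
(4,6,25): 4+6 ≤ 25 → not valid
1 of the 7 triples forms a triangle.

1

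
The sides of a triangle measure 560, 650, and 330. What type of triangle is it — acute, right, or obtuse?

Compare the square of the longest side to the sum of squares of the other two: 330² + 560² = 422500 = 650².

right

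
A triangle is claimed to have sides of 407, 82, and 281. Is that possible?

No

The longest side is 407, but the other two sum to only 363.
363 < 407, so the triangle inequality fails.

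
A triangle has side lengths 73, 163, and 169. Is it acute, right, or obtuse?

Compare the square of the longest side to the sum of squares of the other two: 73² + 163² = 31898 > 28561 = 169².

acute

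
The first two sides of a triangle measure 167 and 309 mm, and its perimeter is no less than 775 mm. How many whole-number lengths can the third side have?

Triangle inequality: 142 < x < 476. Perimeter ≥ 775 gives x ≥ 775 − 167 − 309 = 299.
So 299 ≤ x < 476; integers 299 through 475: 177 values.

177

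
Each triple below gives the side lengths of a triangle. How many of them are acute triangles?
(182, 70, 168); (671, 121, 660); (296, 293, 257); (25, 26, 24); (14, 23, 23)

3

(182,70,168): 70²+168² = 33124 = 182² → right
(671,121,660): 121²+660² = 450241 = 671² → right
(296,293,257): 257²+293² = 151898 > 87616 = 296² → acute
(25,26,24): 24²+25² = 1201 > 676 = 26² → acute
(14,23,23): 14²+23² = 725 > 529 = 23² → acute
3 of the 5 are acute.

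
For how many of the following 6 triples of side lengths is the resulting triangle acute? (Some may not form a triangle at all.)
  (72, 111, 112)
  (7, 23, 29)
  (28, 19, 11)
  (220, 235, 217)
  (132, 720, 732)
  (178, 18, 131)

2

(72,111,112): 72²+111² = 17505 > 12544 = 112² → acute
(7,23,29): 7²+23² = 578 < 841 = 29² → obtuse
(28,19,11): 11²+19² = 482 < 784 = 28² → obtuse
(220,235,217): 217²+220² = 95489 > 55225 = 235² → acute
(132,720,732): 132²+720² = 535824 = 732² → right
(178,18,131): 18+131 ≤ 178, not a triangle
2 of the 6 are acute.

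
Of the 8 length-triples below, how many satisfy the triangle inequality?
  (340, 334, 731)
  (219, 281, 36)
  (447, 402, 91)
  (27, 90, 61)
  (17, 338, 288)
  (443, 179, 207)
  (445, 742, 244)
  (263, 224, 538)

(334,340,731): 334+340 ≤ 731 → not valid
(36,219,281): 36+219 ≤ 281 → not valid
(91,402,447): 91+402 > 447 → valid
(27,61,90): 27+61 ≤ 90 → not valid
(17,288,338): 17+288 ≤ 338 → not valid
(179,207,443): 179+207 ≤ 443 → not valid
(244,445,742): 244+445 ≤ 742 → not valid
(224,263,538): 224+263 ≤ 538 → not valid
1 of the 8 triples forms a triangle.

1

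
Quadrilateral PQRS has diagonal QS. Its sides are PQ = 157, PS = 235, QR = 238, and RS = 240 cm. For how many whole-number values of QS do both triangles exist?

313

From triangle PQS: 78 < QS < 392.
From triangle RQS: 2 < QS < 478.
Intersection: 78 < QS < 392, so integers 79 through 391: 313 values.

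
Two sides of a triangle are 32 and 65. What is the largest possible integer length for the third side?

96

The third side must be strictly less than 32 + 65 = 97.
The largest integer below 97 is 96.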